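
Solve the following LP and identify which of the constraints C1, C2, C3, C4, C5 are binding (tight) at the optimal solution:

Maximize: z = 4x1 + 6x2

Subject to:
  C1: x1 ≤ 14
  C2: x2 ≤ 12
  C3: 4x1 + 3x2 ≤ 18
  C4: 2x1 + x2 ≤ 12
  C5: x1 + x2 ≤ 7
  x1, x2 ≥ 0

At x1 = 0, x2 = 6, compute slack b - a·x for each constraint:
  C1: 14 − 0 = 14  (slack)
  C2: 12 − 6 = 6  (slack)
  C3: 18 − 18 = 0  (binding)
  C4: 12 − 6 = 6  (slack)
  C5: 7 − 6 = 1  (slack)

Optimal: x1 = 0, x2 = 6
Binding: C3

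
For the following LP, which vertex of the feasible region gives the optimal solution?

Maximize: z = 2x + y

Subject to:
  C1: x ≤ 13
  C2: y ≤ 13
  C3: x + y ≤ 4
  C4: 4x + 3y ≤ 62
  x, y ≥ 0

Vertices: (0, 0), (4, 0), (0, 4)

Evaluate the objective at each vertex of the feasible region:
  z(0, 0) = 0
  z(4, 0) = 8  ←
  z(0, 4) = 4
The maximum is at x = 4, y = 0.

(4, 0)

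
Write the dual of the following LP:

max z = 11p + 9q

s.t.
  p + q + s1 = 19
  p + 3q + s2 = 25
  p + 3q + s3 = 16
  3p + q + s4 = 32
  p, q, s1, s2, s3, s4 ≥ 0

Primal max cᵀx s.t. Ax ≤ b, x ≥ 0  →  Dual min bᵀy s.t. Aᵀy ≥ c, y ≥ 0.

Minimize: z = 19y1 + 25y2 + 16y3 + 32y4

Subject to:
  y1 + y2 + y3 + 3y4 ≥ 11
  y1 + 3y2 + 3y3 + y4 ≥ 9
  y1, y2, y3, y4 ≥ 0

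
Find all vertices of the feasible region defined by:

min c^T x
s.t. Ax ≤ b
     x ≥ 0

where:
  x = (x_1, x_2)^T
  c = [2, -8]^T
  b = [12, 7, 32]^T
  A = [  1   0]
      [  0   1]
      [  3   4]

(0, 0), (10.67, 0), (1.333, 7), (0, 7)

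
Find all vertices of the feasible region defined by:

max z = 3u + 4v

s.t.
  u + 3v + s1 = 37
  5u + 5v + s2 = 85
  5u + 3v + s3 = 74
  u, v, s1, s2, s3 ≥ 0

(0, 0), (14.8, 0), (11.5, 5.5), (7, 10), (0, 12.33)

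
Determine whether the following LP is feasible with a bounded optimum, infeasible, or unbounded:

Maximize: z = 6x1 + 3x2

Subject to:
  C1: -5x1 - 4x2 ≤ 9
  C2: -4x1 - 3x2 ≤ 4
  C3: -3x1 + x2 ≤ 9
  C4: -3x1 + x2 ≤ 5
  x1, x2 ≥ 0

Unbounded (objective can increase without bound)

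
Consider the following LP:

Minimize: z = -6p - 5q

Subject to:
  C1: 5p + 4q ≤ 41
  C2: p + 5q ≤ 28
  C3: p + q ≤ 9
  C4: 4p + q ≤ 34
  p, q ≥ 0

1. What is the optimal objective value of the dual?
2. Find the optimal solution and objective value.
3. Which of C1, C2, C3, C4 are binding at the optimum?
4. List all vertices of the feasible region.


1. -50
2. p = 5, q = 4, z = -50
3. C1, C3
4. (0, 0), (8.2, 0), (5, 4), (4.25, 4.75), (0, 5.6)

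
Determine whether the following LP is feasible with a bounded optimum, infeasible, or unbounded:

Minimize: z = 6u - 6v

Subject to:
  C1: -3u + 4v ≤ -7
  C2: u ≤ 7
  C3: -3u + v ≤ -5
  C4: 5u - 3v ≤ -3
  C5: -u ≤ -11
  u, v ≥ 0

Infeasible (no feasible solution exists)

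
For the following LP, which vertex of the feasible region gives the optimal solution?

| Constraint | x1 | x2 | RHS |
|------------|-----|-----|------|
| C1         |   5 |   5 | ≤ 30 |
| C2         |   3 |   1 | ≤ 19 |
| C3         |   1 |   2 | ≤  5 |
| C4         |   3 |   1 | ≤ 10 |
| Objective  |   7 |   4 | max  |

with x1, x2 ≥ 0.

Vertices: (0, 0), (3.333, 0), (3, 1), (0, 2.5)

Evaluate the objective at each vertex of the feasible region:
  z(0, 0) = 0
  z(3.333, 0) = 23.33
  z(3, 1) = 25  ←
  z(0, 2.5) = 10
The maximum is at x1 = 3, x2 = 1.

(3, 1)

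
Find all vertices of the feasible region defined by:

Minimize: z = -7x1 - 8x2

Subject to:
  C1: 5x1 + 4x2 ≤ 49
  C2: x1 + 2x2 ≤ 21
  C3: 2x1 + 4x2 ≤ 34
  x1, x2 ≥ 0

(0, 0), (9.8, 0), (5, 6), (0, 8.5)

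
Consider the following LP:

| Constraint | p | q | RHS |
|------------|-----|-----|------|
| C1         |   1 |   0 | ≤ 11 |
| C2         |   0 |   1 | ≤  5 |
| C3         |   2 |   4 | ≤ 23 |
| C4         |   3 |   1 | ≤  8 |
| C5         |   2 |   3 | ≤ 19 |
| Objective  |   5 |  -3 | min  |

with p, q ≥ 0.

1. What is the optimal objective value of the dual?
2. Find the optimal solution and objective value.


1. -15
2. p = 0, q = 5, z = -15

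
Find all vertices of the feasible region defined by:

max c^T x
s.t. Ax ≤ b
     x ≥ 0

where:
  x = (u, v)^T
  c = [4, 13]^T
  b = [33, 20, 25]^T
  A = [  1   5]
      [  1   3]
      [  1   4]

(0, 0), (20, 0), (5, 5), (0, 6.25)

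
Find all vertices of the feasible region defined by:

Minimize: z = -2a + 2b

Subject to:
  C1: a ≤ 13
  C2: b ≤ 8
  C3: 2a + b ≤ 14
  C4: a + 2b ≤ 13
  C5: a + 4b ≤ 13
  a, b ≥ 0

(0, 0), (7, 0), (6.143, 1.714), (0, 3.25)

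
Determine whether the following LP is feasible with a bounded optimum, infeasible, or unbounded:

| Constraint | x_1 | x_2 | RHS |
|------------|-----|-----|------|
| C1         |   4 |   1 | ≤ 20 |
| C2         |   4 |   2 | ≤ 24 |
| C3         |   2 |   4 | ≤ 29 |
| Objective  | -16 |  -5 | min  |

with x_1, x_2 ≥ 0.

Feasible with a bounded optimal solution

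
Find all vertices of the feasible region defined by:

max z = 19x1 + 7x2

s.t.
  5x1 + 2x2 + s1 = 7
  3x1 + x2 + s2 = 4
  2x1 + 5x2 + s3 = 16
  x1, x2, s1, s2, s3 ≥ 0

(0, 0), (1.333, 0), (1, 1), (0.1429, 3.143), (0, 3.2)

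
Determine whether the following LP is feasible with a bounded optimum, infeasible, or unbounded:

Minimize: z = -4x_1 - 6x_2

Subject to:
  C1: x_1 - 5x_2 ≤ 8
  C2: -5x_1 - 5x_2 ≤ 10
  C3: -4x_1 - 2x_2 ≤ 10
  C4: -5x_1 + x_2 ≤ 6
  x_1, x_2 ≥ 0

Unbounded (objective can decrease without bound)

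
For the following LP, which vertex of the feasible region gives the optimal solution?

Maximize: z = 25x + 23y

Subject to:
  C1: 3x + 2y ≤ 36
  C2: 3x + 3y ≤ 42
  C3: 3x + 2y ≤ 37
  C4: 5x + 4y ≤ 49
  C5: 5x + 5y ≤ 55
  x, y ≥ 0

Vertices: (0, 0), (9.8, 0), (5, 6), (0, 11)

Evaluate the objective at each vertex of the feasible region:
  z(0, 0) = 0
  z(9.8, 0) = 245
  z(5, 6) = 263  ←
  z(0, 11) = 253
The maximum is at x = 5, y = 6.

(5, 6)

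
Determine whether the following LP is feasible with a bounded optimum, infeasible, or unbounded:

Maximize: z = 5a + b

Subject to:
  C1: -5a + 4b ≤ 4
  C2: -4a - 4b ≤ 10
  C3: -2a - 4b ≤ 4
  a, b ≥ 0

Unbounded (objective can increase without bound)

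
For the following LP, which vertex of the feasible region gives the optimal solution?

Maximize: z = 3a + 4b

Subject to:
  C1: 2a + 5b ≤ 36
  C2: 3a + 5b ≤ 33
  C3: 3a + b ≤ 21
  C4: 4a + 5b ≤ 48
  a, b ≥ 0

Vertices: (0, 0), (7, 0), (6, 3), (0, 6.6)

Evaluate the objective at each vertex of the feasible region:
  z(0, 0) = 0
  z(7, 0) = 21
  z(6, 3) = 30  ←
  z(0, 6.6) = 26.4
The maximum is at a = 6, b = 3.

(6, 3)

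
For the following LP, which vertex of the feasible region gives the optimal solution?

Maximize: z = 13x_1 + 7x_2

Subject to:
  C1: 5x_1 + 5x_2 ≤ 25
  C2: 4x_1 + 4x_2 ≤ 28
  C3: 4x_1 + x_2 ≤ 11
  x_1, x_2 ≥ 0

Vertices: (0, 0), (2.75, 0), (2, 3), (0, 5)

Evaluate the objective at each vertex of the feasible region:
  z(0, 0) = 0
  z(2.75, 0) = 35.75
  z(2, 3) = 47  ←
  z(0, 5) = 35
The maximum is at x_1 = 2, x_2 = 3.

(2, 3)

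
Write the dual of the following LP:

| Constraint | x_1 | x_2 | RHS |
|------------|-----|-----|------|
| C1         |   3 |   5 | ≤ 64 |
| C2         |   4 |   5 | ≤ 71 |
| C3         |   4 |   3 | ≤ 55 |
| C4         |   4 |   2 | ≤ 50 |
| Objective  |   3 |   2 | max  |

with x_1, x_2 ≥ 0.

Primal max cᵀx s.t. Ax ≤ b, x ≥ 0  →  Dual min bᵀy s.t. Aᵀy ≥ c, y ≥ 0.

Minimize: z = 64y1 + 71y2 + 55y3 + 50y4

Subject to:
  3y1 + 4y2 + 4y3 + 4y4 ≥ 3
  5y1 + 5y2 + 3y3 + 2y4 ≥ 2
  y1, y2, y3, y4 ≥ 0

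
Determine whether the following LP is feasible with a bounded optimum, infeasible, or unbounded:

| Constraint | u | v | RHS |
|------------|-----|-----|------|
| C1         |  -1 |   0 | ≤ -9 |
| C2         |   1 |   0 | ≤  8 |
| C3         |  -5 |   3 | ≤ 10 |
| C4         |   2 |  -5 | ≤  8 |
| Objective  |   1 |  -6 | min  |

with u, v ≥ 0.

Infeasible (no feasible solution exists)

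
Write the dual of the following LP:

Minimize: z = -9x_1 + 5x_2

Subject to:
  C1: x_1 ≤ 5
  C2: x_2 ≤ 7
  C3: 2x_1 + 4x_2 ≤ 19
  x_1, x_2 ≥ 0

Primal min cᵀx s.t. Ax ≤ b, x ≥ 0  →  Dual max −bᵀy s.t. Aᵀy ≥ −c, y ≥ 0.

Maximize: z = -5y1 - 7y2 - 19y3

Subject to:
  y1 + 2y3 ≥ 9
  y2 + 4y3 ≥ -5
  y1, y2, y3 ≥ 0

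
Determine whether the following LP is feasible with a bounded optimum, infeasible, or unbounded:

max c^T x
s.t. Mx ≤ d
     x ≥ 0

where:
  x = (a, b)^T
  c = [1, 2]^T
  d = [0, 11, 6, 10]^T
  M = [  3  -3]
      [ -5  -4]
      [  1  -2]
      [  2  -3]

Unbounded (objective can increase without bound)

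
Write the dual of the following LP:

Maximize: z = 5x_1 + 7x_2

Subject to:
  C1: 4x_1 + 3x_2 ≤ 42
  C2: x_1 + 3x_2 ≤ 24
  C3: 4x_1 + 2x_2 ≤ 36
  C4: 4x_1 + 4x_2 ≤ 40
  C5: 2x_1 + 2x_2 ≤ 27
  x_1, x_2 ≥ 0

Primal max cᵀx s.t. Ax ≤ b, x ≥ 0  →  Dual min bᵀy s.t. Aᵀy ≥ c, y ≥ 0.

Minimize: z = 42y1 + 24y2 + 36y3 + 40y4 + 27y5

Subject to:
  4y1 + y2 + 4y3 + 4y4 + 2y5 ≥ 5
  3y1 + 3y2 + 2y3 + 4y4 + 2y5 ≥ 7
  y1, y2, y3, y4, y5 ≥ 0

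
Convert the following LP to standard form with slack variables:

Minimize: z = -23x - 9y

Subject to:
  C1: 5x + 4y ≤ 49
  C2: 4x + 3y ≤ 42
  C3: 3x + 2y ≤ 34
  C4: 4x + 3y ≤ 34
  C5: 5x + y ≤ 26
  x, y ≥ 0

min z = -23x - 9y

s.t.
  5x + 4y + s1 = 49
  4x + 3y + s2 = 42
  3x + 2y + s3 = 34
  4x + 3y + s4 = 34
  5x + y + s5 = 26
  x, y, s1, s2, s3, s4, s5 ≥ 0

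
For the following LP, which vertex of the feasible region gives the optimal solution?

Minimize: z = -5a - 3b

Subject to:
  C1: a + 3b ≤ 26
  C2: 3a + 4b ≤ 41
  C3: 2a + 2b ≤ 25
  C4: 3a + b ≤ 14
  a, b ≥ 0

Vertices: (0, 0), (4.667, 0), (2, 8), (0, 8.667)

Evaluate the objective at each vertex of the feasible region:
  z(0, 0) = 0
  z(4.667, 0) = -23.33
  z(2, 8) = -34  ←
  z(0, 8.667) = -26
The minimum is at a = 2, b = 8.

(2, 8)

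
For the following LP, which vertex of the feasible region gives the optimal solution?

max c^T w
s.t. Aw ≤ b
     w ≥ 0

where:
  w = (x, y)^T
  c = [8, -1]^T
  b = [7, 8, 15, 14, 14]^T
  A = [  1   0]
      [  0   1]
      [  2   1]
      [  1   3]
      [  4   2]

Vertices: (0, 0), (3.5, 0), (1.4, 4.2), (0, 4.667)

Evaluate the objective at each vertex of the feasible region:
  z(0, 0) = 0
  z(3.5, 0) = 28  ←
  z(1.4, 4.2) = 7
  z(0, 4.667) = -4.667
The maximum is at x = 3.5, y = 0.

(3.5, 0)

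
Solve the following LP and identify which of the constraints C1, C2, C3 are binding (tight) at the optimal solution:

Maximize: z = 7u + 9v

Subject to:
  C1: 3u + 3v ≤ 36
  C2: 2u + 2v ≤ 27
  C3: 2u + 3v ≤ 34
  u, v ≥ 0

At u = 2, v = 10, compute slack b - a·x for each constraint:
  C1: 36 − 36 = 0  (binding)
  C2: 27 − 24 = 3  (slack)
  C3: 34 − 34 = 0  (binding)

Optimal: u = 2, v = 10
Binding: C1, C3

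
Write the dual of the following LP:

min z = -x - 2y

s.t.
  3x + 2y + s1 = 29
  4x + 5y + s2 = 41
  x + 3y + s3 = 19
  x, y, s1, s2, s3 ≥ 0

Primal min cᵀx s.t. Ax ≤ b, x ≥ 0  →  Dual max −bᵀy s.t. Aᵀy ≥ −c, y ≥ 0.

Maximize: z = -29y1 - 41y2 - 19y3

Subject to:
  3y1 + 4y2 + y3 ≥ 1
  2y1 + 5y2 + 3y3 ≥ 2
  y1, y2, y3 ≥ 0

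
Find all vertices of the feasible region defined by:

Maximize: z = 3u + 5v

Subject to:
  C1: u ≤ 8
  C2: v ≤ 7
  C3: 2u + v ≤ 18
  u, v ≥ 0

(0, 0), (8, 0), (8, 2), (5.5, 7), (0, 7)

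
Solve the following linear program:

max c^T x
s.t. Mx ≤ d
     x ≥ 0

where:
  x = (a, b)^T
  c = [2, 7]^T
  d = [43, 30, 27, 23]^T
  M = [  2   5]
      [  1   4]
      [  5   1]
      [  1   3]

Evaluate the objective at each vertex of the feasible region:
  z(0, 0) = 0
  z(5.4, 0) = 10.8
  z(4.143, 6.286) = 52.29
  z(2, 7) = 53  ←
  z(0, 7.5) = 52.5
The maximum is at a = 2, b = 7.

a = 2, b = 7, z = 53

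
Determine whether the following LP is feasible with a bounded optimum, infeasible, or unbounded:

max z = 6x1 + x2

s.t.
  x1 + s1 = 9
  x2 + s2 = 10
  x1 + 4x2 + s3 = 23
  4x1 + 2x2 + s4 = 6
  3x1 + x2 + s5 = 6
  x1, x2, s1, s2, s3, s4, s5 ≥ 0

Feasible with a bounded optimal solution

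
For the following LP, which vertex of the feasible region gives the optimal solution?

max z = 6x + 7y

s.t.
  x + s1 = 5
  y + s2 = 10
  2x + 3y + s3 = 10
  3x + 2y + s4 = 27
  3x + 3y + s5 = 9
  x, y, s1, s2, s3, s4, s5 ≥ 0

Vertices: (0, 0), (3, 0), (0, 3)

Evaluate the objective at each vertex of the feasible region:
  z(0, 0) = 0
  z(3, 0) = 18
  z(0, 3) = 21  ←
The maximum is at x = 0, y = 3.

(0, 3)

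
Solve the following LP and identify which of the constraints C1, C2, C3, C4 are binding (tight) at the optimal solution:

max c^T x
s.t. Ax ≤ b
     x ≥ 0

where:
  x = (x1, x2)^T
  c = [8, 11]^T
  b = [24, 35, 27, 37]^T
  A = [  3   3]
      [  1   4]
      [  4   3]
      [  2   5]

At x1 = 1, x2 = 7, compute slack b - a·x for each constraint:
  C1: 24 − 24 = 0  (binding)
  C2: 35 − 29 = 6  (slack)
  C3: 27 − 25 = 2  (slack)
  C4: 37 − 37 = 0  (binding)

Optimal: x1 = 1, x2 = 7
Binding: C1, C4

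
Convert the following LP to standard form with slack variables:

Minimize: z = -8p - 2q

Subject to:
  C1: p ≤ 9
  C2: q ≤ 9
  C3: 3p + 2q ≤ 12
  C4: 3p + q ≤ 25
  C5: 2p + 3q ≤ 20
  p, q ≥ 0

min z = -8p - 2q

s.t.
  p + s1 = 9
  q + s2 = 9
  3p + 2q + s3 = 12
  3p + q + s4 = 25
  2p + 3q + s5 = 20
  p, q, s1, s2, s3, s4, s5 ≥ 0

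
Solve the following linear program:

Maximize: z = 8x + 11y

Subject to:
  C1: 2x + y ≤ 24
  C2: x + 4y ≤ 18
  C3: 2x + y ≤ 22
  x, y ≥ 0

Evaluate the objective at each vertex of the feasible region:
  z(0, 0) = 0
  z(11, 0) = 88
  z(10, 2) = 102  ←
  z(0, 4.5) = 49.5
The maximum is at x = 10, y = 2.

x = 10, y = 2, z = 102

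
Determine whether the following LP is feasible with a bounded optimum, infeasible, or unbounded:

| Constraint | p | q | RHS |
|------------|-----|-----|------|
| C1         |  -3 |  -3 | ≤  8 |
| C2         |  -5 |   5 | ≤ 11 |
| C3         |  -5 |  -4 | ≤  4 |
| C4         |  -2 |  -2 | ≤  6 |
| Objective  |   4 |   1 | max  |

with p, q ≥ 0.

Unbounded (objective can increase without bound)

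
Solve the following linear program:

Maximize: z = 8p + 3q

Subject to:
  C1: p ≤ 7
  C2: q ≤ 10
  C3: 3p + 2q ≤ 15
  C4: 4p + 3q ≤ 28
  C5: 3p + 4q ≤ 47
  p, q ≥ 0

Evaluate the objective at each vertex of the feasible region:
  z(0, 0) = 0
  z(5, 0) = 40  ←
  z(0, 7.5) = 22.5
The maximum is at p = 5, q = 0.

p = 5, q = 0, z = 40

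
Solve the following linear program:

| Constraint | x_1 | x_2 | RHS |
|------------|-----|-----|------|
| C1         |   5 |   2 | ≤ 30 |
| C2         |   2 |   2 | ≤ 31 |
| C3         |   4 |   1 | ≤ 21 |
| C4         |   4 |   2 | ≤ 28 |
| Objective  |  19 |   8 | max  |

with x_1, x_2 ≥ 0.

Evaluate the objective at each vertex of the feasible region:
  z(0, 0) = 0
  z(5.25, 0) = 99.75
  z(4, 5) = 116
  z(2, 10) = 118  ←
  z(0, 14) = 112
The maximum is at x_1 = 2, x_2 = 10.

x_1 = 2, x_2 = 10, z = 118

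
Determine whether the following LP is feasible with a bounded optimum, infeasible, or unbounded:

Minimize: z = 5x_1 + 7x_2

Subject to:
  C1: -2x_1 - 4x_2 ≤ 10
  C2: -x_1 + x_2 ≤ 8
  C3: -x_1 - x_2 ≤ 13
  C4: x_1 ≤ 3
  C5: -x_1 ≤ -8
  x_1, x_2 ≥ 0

Infeasible (no feasible solution exists)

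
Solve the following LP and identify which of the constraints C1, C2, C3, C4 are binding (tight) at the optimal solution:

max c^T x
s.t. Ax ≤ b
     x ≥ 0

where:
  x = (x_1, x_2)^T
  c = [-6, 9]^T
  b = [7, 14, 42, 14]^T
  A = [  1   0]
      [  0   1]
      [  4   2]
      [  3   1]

At x_1 = 0, x_2 = 14, compute slack b - a·x for each constraint:
  C1: 7 − 0 = 7  (slack)
  C2: 14 − 14 = 0  (binding)
  C3: 42 − 28 = 14  (slack)
  C4: 14 − 14 = 0  (binding)

Optimal: x_1 = 0, x_2 = 14
Binding: C2, C4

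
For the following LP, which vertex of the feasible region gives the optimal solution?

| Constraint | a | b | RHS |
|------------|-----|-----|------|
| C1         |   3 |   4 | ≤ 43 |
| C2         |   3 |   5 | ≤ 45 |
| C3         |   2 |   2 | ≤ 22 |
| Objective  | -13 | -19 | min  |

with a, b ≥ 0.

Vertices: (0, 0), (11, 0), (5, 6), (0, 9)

Evaluate the objective at each vertex of the feasible region:
  z(0, 0) = 0
  z(11, 0) = -143
  z(5, 6) = -179  ←
  z(0, 9) = -171
The minimum is at a = 5, b = 6.

(5, 6)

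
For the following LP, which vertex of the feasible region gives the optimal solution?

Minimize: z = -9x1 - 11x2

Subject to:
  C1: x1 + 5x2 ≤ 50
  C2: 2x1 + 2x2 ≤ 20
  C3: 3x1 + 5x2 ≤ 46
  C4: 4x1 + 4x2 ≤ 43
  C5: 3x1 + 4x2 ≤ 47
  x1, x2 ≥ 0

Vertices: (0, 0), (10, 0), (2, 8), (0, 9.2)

Evaluate the objective at each vertex of the feasible region:
  z(0, 0) = 0
  z(10, 0) = -90
  z(2, 8) = -106  ←
  z(0, 9.2) = -101.2
The minimum is at x1 = 2, x2 = 8.

(2, 8)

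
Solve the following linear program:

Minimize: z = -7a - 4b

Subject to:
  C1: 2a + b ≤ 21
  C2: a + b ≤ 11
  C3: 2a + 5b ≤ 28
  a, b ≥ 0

Evaluate the objective at each vertex of the feasible region:
  z(0, 0) = 0
  z(10.5, 0) = -73.5
  z(10, 1) = -74  ←
  z(9, 2) = -71
  z(0, 5.6) = -22.4
The minimum is at a = 10, b = 1.

a = 10, b = 1, z = -74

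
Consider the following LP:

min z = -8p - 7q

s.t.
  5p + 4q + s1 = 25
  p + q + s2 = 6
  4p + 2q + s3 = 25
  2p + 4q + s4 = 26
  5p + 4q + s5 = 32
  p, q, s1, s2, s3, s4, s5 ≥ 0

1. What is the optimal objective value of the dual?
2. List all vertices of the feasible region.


1. -43
2. (0, 0), (5, 0), (1, 5), (0, 6)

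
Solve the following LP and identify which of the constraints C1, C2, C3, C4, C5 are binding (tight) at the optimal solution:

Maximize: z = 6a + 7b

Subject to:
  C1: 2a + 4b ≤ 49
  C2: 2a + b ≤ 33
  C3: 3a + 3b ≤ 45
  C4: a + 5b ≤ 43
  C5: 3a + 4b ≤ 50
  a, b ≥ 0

At a = 10, b = 5, compute slack b - a·x for each constraint:
  C1: 49 − 40 = 9  (slack)
  C2: 33 − 25 = 8  (slack)
  C3: 45 − 45 = 0  (binding)
  C4: 43 − 35 = 8  (slack)
  C5: 50 − 50 = 0  (binding)

Optimal: a = 10, b = 5
Binding: C3, C5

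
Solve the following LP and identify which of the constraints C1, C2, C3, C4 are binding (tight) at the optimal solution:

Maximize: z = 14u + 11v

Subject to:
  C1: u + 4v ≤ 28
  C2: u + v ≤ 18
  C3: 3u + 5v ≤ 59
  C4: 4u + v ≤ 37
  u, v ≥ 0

At u = 8, v = 5, compute slack b - a·x for each constraint:
  C1: 28 − 28 = 0  (binding)
  C2: 18 − 13 = 5  (slack)
  C3: 59 − 49 = 10  (slack)
  C4: 37 − 37 = 0  (binding)

Optimal: u = 8, v = 5
Binding: C1, C4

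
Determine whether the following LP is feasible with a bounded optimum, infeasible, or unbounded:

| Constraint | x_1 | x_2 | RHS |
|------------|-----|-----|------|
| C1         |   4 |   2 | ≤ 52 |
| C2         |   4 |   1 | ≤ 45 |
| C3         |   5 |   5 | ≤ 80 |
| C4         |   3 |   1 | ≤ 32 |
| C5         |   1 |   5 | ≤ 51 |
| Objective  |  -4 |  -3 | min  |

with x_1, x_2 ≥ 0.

Feasible with a bounded optimal solution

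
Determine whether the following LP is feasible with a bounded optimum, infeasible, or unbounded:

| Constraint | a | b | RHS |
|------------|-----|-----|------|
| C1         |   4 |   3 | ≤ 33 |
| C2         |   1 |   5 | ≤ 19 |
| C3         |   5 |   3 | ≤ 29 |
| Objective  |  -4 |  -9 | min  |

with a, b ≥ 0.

Feasible with a bounded optimal solution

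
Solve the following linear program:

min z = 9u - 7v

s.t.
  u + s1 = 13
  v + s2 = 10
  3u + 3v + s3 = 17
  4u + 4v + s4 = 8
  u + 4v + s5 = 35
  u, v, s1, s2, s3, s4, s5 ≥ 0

Evaluate the objective at each vertex of the feasible region:
  z(0, 0) = 0
  z(2, 0) = 18
  z(0, 2) = -14  ←
The minimum is at u = 0, v = 2.

u = 0, v = 2, z = -14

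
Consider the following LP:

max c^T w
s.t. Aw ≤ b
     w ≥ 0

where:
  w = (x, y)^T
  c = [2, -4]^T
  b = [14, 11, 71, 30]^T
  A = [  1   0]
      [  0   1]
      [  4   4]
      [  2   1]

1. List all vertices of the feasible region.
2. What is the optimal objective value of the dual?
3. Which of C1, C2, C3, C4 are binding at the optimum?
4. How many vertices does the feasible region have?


1. (0, 0), (14, 0), (14, 2), (12.25, 5.5), (6.75, 11), (0, 11)
2. 28
3. C1
4. 6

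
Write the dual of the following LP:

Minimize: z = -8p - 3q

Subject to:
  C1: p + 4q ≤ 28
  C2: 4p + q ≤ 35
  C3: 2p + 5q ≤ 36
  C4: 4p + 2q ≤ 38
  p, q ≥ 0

Primal min cᵀx s.t. Ax ≤ b, x ≥ 0  →  Dual max −bᵀy s.t. Aᵀy ≥ −c, y ≥ 0.

Maximize: z = -28y1 - 35y2 - 36y3 - 38y4

Subject to:
  y1 + 4y2 + 2y3 + 4y4 ≥ 8
  4y1 + y2 + 5y3 + 2y4 ≥ 3
  y1, y2, y3, y4 ≥ 0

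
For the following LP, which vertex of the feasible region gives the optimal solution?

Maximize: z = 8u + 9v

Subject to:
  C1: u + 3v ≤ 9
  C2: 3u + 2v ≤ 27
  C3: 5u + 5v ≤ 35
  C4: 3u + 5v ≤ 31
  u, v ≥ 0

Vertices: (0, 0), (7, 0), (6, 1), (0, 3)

Evaluate the objective at each vertex of the feasible region:
  z(0, 0) = 0
  z(7, 0) = 56
  z(6, 1) = 57  ←
  z(0, 3) = 27
The maximum is at u = 6, v = 1.

(6, 1)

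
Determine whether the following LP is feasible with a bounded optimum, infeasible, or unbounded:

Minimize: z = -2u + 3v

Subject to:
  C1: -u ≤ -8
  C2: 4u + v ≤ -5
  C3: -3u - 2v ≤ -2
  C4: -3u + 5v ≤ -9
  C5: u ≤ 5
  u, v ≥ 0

Infeasible (no feasible solution exists)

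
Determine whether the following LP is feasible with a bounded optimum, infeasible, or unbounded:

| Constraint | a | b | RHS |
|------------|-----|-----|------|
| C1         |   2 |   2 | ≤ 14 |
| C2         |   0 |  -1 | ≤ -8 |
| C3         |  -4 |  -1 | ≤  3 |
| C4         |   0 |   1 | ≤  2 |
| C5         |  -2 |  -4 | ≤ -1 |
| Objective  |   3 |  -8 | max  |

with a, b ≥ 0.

Infeasible (no feasible solution exists)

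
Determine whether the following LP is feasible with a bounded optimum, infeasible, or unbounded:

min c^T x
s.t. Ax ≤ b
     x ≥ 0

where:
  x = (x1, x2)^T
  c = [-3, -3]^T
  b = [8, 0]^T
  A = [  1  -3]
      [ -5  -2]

Unbounded (objective can decrease without bound)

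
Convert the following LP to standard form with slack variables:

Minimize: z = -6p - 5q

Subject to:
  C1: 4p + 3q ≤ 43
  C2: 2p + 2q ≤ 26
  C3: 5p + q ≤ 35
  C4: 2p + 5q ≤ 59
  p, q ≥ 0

min z = -6p - 5q

s.t.
  4p + 3q + s1 = 43
  2p + 2q + s2 = 26
  5p + q + s3 = 35
  2p + 5q + s4 = 59
  p, q, s1, s2, s3, s4 ≥ 0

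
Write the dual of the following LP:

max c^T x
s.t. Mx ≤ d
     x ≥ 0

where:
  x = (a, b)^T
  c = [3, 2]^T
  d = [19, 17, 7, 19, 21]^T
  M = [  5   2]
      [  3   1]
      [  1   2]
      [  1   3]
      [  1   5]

Primal max cᵀx s.t. Ax ≤ b, x ≥ 0  →  Dual min bᵀy s.t. Aᵀy ≥ c, y ≥ 0.

Minimize: z = 19y1 + 17y2 + 7y3 + 19y4 + 21y5

Subject to:
  5y1 + 3y2 + y3 + y4 + y5 ≥ 3
  2y1 + y2 + 2y3 + 3y4 + 5y5 ≥ 2
  y1, y2, y3, y4, y5 ≥ 0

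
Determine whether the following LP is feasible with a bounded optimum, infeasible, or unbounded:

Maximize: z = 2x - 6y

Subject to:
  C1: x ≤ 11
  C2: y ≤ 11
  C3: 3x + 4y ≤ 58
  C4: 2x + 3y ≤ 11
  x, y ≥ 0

Feasible with a bounded optimal solution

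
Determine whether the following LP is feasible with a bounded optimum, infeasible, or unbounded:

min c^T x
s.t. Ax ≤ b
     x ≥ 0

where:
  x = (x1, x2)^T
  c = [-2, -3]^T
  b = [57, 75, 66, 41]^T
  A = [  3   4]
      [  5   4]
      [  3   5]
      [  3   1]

Feasible with a bounded optimal solution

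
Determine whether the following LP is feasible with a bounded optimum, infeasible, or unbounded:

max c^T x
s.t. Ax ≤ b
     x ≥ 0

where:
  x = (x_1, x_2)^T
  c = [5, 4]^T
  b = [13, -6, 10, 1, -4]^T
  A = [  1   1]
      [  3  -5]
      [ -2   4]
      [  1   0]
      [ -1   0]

Infeasible (no feasible solution exists)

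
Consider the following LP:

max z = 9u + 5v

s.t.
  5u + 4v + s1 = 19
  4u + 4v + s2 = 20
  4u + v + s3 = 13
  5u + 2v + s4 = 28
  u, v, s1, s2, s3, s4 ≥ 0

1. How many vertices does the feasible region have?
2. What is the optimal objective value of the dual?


1. 4
2. 32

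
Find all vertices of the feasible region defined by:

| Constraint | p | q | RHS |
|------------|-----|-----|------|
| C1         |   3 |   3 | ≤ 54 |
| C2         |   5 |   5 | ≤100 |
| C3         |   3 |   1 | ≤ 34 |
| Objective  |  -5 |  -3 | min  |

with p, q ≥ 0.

(0, 0), (11.33, 0), (8, 10), (0, 18)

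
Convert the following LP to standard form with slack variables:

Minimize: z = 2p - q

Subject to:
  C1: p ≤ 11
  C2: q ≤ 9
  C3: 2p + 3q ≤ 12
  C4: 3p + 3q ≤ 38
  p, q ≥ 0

min z = 2p - q

s.t.
  p + s1 = 11
  q + s2 = 9
  2p + 3q + s3 = 12
  3p + 3q + s4 = 38
  p, q, s1, s2, s3, s4 ≥ 0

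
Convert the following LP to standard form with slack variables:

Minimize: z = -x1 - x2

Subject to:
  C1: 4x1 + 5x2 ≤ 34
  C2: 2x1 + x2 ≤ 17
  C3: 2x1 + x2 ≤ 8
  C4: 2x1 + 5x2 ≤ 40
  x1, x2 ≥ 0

min z = -x1 - x2

s.t.
  4x1 + 5x2 + s1 = 34
  2x1 + x2 + s2 = 17
  2x1 + x2 + s3 = 8
  2x1 + 5x2 + s4 = 40
  x1, x2, s1, s2, s3, s4 ≥ 0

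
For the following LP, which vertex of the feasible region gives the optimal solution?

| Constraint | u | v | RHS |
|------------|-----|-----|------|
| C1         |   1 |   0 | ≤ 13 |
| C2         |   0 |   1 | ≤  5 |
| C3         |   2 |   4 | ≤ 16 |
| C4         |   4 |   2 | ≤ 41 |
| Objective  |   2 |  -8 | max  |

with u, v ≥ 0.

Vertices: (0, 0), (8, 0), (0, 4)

Evaluate the objective at each vertex of the feasible region:
  z(0, 0) = 0
  z(8, 0) = 16  ←
  z(0, 4) = -32
The maximum is at u = 8, v = 0.

(8, 0)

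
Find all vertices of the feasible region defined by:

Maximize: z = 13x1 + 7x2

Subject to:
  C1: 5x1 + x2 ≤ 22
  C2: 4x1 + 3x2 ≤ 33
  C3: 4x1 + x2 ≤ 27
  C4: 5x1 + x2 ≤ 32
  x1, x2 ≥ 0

(0, 0), (4.4, 0), (3, 7), (0, 11)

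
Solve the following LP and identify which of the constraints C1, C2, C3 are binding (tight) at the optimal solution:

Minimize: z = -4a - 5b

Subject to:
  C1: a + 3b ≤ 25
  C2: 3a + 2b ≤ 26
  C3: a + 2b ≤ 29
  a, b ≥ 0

At a = 4, b = 7, compute slack b - a·x for each constraint:
  C1: 25 − 25 = 0  (binding)
  C2: 26 − 26 = 0  (binding)
  C3: 29 − 18 = 11  (slack)

Optimal: a = 4, b = 7
Binding: C1, C2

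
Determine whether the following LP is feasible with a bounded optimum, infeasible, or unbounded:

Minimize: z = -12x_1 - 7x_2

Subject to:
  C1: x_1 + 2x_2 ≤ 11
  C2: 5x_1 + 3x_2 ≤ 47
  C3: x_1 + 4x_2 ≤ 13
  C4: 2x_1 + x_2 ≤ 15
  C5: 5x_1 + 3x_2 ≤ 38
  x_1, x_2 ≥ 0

Feasible with a bounded optimal solution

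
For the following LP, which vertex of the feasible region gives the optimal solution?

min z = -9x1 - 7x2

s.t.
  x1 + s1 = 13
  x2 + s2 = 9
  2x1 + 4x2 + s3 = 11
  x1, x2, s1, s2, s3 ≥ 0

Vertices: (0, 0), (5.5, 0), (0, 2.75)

Evaluate the objective at each vertex of the feasible region:
  z(0, 0) = 0
  z(5.5, 0) = -49.5  ←
  z(0, 2.75) = -19.25
The minimum is at x1 = 5.5, x2 = 0.

(5.5, 0)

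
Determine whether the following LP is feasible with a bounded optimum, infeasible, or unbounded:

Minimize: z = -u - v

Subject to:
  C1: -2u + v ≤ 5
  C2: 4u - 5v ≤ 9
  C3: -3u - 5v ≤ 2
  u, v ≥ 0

Unbounded (objective can decrease without bound)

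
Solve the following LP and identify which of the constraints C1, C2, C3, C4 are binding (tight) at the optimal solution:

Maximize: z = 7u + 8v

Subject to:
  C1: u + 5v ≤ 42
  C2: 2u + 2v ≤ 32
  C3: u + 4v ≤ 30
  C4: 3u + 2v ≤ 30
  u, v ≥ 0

At u = 6, v = 6, compute slack b - a·x for each constraint:
  C1: 42 − 36 = 6  (slack)
  C2: 32 − 24 = 8  (slack)
  C3: 30 − 30 = 0  (binding)
  C4: 30 − 30 = 0  (binding)

Optimal: u = 6, v = 6
Binding: C3, C4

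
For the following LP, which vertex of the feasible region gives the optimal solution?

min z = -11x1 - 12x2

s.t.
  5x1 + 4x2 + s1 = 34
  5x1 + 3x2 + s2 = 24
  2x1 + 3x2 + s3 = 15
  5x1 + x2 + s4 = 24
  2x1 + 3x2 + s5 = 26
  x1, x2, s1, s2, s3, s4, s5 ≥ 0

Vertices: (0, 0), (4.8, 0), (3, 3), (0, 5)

Evaluate the objective at each vertex of the feasible region:
  z(0, 0) = 0
  z(4.8, 0) = -52.8
  z(3, 3) = -69  ←
  z(0, 5) = -60
The minimum is at x1 = 3, x2 = 3.

(3, 3)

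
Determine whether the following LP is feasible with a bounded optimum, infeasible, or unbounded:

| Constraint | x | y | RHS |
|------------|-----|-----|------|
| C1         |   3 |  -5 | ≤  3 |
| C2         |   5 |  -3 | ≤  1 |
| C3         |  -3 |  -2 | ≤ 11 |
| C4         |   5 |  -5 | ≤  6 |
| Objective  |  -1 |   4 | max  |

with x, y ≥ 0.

Unbounded (objective can increase without bound)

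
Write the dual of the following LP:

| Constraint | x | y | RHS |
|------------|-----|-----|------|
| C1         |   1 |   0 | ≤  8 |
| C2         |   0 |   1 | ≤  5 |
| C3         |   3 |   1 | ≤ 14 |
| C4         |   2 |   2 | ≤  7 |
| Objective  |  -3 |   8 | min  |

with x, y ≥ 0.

Primal min cᵀx s.t. Ax ≤ b, x ≥ 0  →  Dual max −bᵀy s.t. Aᵀy ≥ −c, y ≥ 0.

Maximize: z = -8y1 - 5y2 - 14y3 - 7y4

Subject to:
  y1 + 3y3 + 2y4 ≥ 3
  y2 + y3 + 2y4 ≥ -8
  y1, y2, y3, y4 ≥ 0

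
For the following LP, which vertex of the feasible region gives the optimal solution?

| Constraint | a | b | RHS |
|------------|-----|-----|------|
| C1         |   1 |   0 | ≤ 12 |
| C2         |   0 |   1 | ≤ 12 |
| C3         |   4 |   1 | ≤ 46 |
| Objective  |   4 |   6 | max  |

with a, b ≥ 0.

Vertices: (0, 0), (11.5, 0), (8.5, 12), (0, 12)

Evaluate the objective at each vertex of the feasible region:
  z(0, 0) = 0
  z(11.5, 0) = 46
  z(8.5, 12) = 106  ←
  z(0, 12) = 72
The maximum is at a = 8.5, b = 12.

(8.5, 12)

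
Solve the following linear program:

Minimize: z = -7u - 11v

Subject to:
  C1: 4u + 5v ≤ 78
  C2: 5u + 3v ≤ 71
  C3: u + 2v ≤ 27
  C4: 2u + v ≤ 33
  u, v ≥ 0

Evaluate the objective at each vertex of the feasible region:
  z(0, 0) = 0
  z(14.2, 0) = -99.4
  z(9.308, 8.154) = -154.8
  z(7, 10) = -159  ←
  z(0, 13.5) = -148.5
The minimum is at u = 7, v = 10.

u = 7, v = 10, z = -159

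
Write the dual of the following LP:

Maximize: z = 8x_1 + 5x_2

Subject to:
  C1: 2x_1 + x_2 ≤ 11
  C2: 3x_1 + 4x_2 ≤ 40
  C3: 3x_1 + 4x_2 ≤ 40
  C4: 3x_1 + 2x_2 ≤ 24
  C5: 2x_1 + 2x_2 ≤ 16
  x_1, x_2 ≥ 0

Primal max cᵀx s.t. Ax ≤ b, x ≥ 0  →  Dual min bᵀy s.t. Aᵀy ≥ c, y ≥ 0.

Minimize: z = 11y1 + 40y2 + 40y3 + 24y4 + 16y5

Subject to:
  2y1 + 3y2 + 3y3 + 3y4 + 2y5 ≥ 8
  y1 + 4y2 + 4y3 + 2y4 + 2y5 ≥ 5
  y1, y2, y3, y4, y5 ≥ 0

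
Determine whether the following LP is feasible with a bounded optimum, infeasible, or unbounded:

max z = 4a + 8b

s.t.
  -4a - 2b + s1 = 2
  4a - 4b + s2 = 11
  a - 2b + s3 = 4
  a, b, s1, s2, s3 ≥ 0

Unbounded (objective can increase without bound)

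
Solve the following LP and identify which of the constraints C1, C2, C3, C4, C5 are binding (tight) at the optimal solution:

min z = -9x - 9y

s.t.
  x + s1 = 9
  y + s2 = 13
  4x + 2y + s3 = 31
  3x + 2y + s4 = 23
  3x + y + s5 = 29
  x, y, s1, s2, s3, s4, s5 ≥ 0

At x = 0, y = 11.5, compute slack b - a·x for each constraint:
  C1: 9 − 0 = 9  (slack)
  C2: 13 − 11.5 = 1.5  (slack)
  C3: 31 − 23 = 8  (slack)
  C4: 23 − 23 = 0  (binding)
  C5: 29 − 11.5 = 17.5  (slack)

Optimal: x = 0, y = 11.5
Binding: C4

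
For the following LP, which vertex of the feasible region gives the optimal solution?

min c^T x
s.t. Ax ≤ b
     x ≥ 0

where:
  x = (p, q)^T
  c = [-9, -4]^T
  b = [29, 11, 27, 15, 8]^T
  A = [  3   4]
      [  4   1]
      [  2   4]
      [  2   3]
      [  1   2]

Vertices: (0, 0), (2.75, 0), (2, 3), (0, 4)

Evaluate the objective at each vertex of the feasible region:
  z(0, 0) = 0
  z(2.75, 0) = -24.75
  z(2, 3) = -30  ←
  z(0, 4) = -16
The minimum is at p = 2, q = 3.

(2, 3)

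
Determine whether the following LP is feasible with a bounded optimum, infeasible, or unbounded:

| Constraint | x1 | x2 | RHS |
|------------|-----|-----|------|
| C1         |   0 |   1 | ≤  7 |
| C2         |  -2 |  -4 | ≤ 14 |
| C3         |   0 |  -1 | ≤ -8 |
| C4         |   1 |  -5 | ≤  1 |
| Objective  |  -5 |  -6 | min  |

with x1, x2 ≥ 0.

Infeasible (no feasible solution exists)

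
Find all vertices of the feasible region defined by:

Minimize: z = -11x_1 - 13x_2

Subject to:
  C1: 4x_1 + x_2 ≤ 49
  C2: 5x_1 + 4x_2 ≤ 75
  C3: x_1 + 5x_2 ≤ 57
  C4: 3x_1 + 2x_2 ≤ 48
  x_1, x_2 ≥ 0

(0, 0), (12.25, 0), (11, 5), (7, 10), (0, 11.4)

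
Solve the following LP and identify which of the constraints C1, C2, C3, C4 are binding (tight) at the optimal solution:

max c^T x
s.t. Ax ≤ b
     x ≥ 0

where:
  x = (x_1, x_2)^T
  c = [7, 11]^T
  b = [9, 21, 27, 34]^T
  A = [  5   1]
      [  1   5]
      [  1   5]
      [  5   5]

At x_1 = 1, x_2 = 4, compute slack b - a·x for each constraint:
  C1: 9 − 9 = 0  (binding)
  C2: 21 − 21 = 0  (binding)
  C3: 27 − 21 = 6  (slack)
  C4: 34 − 25 = 9  (slack)

Optimal: x_1 = 1, x_2 = 4
Binding: C1, C2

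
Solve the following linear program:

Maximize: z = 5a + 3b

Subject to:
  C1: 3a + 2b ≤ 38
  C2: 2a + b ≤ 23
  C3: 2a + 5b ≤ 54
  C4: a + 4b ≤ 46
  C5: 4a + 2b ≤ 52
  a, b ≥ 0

Evaluate the objective at each vertex of the feasible region:
  z(0, 0) = 0
  z(11.5, 0) = 57.5
  z(8, 7) = 61  ←
  z(7.455, 7.818) = 60.73
  z(0, 10.8) = 32.4
The maximum is at a = 8, b = 7.

a = 8, b = 7, z = 61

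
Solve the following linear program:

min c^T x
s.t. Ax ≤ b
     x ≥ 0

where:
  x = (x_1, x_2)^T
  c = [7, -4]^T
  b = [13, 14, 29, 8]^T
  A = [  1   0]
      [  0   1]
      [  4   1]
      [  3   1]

Evaluate the objective at each vertex of the feasible region:
  z(0, 0) = 0
  z(2.667, 0) = 18.67
  z(0, 8) = -32  ←
The minimum is at x_1 = 0, x_2 = 8.

x_1 = 0, x_2 = 8, z = -32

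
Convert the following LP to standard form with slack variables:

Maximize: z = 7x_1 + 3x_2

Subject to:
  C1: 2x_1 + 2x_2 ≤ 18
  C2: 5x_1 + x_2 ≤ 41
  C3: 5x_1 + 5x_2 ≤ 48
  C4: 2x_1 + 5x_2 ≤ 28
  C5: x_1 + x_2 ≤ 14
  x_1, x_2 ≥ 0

max z = 7x_1 + 3x_2

s.t.
  2x_1 + 2x_2 + s1 = 18
  5x_1 + x_2 + s2 = 41
  5x_1 + 5x_2 + s3 = 48
  2x_1 + 5x_2 + s4 = 28
  x_1 + x_2 + s5 = 14
  x_1, x_2, s1, s2, s3, s4, s5 ≥ 0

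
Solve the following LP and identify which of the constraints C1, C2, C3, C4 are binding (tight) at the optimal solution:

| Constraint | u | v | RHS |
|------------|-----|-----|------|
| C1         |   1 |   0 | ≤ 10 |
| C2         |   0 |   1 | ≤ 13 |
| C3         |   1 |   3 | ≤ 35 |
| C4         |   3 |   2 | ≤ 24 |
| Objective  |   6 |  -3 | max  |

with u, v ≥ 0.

At u = 8, v = 0, compute slack b - a·x for each constraint:
  C1: 10 − 8 = 2  (slack)
  C2: 13 − 0 = 13  (slack)
  C3: 35 − 8 = 27  (slack)
  C4: 24 − 24 = 0  (binding)

Optimal: u = 8, v = 0
Binding: C4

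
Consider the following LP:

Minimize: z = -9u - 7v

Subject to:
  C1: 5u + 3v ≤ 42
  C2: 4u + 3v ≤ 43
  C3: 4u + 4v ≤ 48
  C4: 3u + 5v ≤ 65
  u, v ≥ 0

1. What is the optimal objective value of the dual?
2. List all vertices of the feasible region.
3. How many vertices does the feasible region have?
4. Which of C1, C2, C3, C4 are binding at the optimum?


1. -90
2. (0, 0), (8.4, 0), (3, 9), (0, 12)
3. 4
4. C1, C3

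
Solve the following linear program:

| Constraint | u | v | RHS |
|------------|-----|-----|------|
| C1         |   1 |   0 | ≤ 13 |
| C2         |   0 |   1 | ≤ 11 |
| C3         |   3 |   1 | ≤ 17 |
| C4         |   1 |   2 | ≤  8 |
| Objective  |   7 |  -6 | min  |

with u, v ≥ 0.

Evaluate the objective at each vertex of the feasible region:
  z(0, 0) = 0
  z(5.667, 0) = 39.67
  z(5.2, 1.4) = 28
  z(0, 4) = -24  ←
The minimum is at u = 0, v = 4.

u = 0, v = 4, z = -24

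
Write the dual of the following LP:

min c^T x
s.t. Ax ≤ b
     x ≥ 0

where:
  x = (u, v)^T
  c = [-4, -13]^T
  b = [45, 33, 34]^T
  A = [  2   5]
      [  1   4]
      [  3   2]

Primal min cᵀx s.t. Ax ≤ b, x ≥ 0  →  Dual max −bᵀy s.t. Aᵀy ≥ −c, y ≥ 0.

Maximize: z = -45y1 - 33y2 - 34y3

Subject to:
  2y1 + y2 + 3y3 ≥ 4
  5y1 + 4y2 + 2y3 ≥ 13
  y1, y2, y3 ≥ 0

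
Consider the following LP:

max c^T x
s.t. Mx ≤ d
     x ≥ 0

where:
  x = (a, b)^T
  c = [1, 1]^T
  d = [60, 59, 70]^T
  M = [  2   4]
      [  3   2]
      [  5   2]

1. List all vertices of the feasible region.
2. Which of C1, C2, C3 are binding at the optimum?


1. (0, 0), (14, 0), (10, 10), (0, 15)
2. C1, C3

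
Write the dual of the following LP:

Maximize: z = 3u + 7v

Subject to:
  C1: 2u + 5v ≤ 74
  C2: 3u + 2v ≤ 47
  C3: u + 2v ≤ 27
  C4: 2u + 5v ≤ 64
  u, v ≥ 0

Primal max cᵀx s.t. Ax ≤ b, x ≥ 0  →  Dual min bᵀy s.t. Aᵀy ≥ c, y ≥ 0.

Minimize: z = 74y1 + 47y2 + 27y3 + 64y4

Subject to:
  2y1 + 3y2 + y3 + 2y4 ≥ 3
  5y1 + 2y2 + 2y3 + 5y4 ≥ 7
  y1, y2, y3, y4 ≥ 0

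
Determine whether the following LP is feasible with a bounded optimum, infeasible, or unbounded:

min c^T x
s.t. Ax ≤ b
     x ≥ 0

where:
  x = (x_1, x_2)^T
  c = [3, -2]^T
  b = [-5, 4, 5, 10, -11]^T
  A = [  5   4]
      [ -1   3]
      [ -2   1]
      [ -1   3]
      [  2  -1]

Infeasible (no feasible solution exists)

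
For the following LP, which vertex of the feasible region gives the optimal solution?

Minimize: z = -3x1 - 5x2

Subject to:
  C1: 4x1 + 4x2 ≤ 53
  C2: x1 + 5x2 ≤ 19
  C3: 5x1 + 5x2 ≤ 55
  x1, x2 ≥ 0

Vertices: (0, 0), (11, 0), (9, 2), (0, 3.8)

Evaluate the objective at each vertex of the feasible region:
  z(0, 0) = 0
  z(11, 0) = -33
  z(9, 2) = -37  ←
  z(0, 3.8) = -19
The minimum is at x1 = 9, x2 = 2.

(9, 2)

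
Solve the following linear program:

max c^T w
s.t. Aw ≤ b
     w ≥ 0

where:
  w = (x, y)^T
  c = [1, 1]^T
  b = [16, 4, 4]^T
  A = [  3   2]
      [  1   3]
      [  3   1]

Evaluate the objective at each vertex of the feasible region:
  z(0, 0) = 0
  z(1.333, 0) = 1.333
  z(1, 1) = 2  ←
  z(0, 1.333) = 1.333
The maximum is at x = 1, y = 1.

x = 1, y = 1, z = 2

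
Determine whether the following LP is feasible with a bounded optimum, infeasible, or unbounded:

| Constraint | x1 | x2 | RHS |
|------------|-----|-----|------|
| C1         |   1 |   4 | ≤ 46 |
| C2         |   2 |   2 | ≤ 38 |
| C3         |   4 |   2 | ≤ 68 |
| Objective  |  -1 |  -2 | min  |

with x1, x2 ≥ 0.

Feasible with a bounded optimal solution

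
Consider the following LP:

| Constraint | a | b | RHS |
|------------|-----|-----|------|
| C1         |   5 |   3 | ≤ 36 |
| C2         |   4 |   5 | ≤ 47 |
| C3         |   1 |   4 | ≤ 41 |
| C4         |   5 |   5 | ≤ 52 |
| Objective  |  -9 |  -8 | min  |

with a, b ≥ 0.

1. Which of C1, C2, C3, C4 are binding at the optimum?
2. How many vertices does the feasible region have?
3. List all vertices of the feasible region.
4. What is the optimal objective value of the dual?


1. C1, C2
2. 4
3. (0, 0), (7.2, 0), (3, 7), (0, 9.4)
4. -83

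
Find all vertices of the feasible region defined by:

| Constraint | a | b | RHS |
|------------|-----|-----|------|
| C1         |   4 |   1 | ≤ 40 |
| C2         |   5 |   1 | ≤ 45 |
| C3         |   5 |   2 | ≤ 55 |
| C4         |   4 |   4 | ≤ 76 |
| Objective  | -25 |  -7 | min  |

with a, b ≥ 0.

(0, 0), (9, 0), (7, 10), (5.667, 13.33), (0, 19)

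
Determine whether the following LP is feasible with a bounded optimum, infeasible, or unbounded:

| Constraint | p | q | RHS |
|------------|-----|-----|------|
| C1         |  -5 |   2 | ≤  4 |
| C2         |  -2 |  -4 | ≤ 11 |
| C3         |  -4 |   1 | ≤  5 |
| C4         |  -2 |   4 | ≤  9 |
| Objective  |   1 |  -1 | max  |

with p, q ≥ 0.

Unbounded (objective can increase without bound)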